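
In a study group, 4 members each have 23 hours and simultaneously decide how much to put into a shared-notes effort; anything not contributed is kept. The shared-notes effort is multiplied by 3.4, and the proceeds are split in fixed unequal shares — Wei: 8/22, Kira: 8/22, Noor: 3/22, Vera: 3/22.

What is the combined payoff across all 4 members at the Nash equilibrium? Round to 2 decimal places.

Player j's private return per contributed unit is 3.4 × (j's share). Contributing is weakly dominant for j when that share is at least 1/3.4 = 0.2941, and contributing 0 is dominant otherwise.
The shares above 0.2941 belong to Wei and Kira, contributing 23 each; the remaining 2 contribute 0. Total contributed: 46.
The shared-notes effort pays out 3.4 × 46 = 156.40 in total (split across the unequal shares, but the aggregate is all that matters for the group sum).
The 2 free-riders keep 23 each, adding 46. Group total = 46 + 156.40 = 202.40.

202.40 hours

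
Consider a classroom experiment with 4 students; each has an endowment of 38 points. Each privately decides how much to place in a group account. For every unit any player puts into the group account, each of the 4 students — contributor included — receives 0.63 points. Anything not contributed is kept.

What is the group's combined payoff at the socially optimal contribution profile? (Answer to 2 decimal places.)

383.04 points

Each contributed unit returns 2.520 to the group as a whole (0.63 to each of 4 players), which exceeds 1, so the social optimum is full contribution: group total = 2.520 × 152 = 383.04.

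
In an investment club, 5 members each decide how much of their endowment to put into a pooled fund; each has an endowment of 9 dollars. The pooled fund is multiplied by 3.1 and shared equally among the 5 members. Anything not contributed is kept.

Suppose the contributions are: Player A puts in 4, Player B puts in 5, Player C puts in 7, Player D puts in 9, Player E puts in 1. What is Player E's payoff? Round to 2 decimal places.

Total contributed: 4 + 5 + 7 + 9 + 1 = 26.
Each receives 3.1 × 26 / 5 = 16.12 from the pooled fund.
Player E keeps 9 − 1 = 8, so Player E's payoff is 8 + 16.12 = 24.12.

24.12 dollars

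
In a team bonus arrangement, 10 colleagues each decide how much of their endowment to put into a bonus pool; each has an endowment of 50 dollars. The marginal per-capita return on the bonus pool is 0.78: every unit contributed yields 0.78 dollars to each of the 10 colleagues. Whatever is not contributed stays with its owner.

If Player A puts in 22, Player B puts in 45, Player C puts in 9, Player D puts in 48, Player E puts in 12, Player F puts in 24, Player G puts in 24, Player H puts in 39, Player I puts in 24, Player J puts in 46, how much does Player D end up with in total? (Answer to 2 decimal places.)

Total contributed: 22 + 45 + 9 + 48 + 12 + 24 + 24 + 39 + 24 + 46 = 293.
Each receives 0.78 × 293 = 228.54 from the bonus pool.
Player D keeps 50 − 48 = 2, so Player D's payoff is 2 + 228.54 = 230.54.

230.54 dollars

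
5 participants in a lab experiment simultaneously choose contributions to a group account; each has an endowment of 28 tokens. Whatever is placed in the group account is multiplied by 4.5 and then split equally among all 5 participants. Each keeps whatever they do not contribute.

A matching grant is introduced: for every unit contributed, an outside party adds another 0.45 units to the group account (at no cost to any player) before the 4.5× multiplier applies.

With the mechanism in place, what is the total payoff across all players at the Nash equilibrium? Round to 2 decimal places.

The effective private return per unit is now 4.5 × 1.45 / 5 = 1.3050 > 1, so every player's dominant strategy flips to full contribution.
At the Nash equilibrium everyone contributes 28. Group total payoff = 4.5 × 1.45 × 140 = 913.50.

913.50 tokens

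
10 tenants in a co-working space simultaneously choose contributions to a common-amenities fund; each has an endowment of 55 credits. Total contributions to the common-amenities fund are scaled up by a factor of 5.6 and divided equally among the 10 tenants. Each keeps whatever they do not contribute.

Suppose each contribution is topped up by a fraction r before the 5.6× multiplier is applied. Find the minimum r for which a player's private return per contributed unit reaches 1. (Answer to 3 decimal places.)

0.786

With matching at rate r, one contributed unit becomes (1 + r) in the common-amenities fund and returns 5.6 × (1 + r) / 10 to the contributor.
Setting this equal to 1: 1 + r = 10/5.6 = 1.7857.
So the minimum matching rate is r = 1.7857 − 1 = 0.786.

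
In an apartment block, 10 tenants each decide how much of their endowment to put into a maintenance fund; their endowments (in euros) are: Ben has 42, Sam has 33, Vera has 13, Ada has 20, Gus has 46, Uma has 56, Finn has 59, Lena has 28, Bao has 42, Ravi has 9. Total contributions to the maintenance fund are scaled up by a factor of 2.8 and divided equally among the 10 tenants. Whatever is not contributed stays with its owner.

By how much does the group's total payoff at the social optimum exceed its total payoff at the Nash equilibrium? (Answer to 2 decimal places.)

626.40 euros

The private return per contributed unit is 2.8/10 = 0.2800 < 1 for every player regardless of endowment, so the Nash equilibrium is zero contribution and the group total is Σ E_j = 42 + 33 + 13 + 20 + 46 + 56 + 59 + 28 + 42 + 9 = 348.
Each contributed unit returns 2.800 to the group, so the social optimum is full contribution by everyone: group total = 2.800 × 348 = 974.40.
Efficiency loss = (2.800 − 1) × 348 = 626.40.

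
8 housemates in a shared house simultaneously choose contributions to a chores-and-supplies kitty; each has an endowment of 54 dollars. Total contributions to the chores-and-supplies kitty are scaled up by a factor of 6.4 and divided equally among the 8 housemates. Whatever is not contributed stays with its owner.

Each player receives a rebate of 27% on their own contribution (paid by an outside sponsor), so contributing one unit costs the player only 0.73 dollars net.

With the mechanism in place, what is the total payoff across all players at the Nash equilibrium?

The effective private return per unit is now (6.4/8) / 0.73 = 1.0959 > 1, so every player's dominant strategy flips to full contribution.
At the Nash equilibrium everyone contributes 54. Group total payoff = 8 × (54 × 0.27 + 6.4 × 54) = 2881.44.

2881.44 dollars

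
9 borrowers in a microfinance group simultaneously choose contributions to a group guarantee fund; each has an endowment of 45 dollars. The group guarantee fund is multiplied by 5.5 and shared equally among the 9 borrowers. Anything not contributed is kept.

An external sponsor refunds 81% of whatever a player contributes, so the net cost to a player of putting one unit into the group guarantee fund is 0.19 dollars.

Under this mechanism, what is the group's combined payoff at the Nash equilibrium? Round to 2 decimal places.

Under the mechanism each unit contributed yields (5.5/9) / 0.19 = 3.2164 back to its contributor per unit of net cost, which exceeds 1, making full contribution the dominant choice for everyone.
So the Nash equilibrium is full contribution by all 9; the group earns 9 × (45 × 0.81 + 5.5 × 45) = 2555.55.

2555.55 dollars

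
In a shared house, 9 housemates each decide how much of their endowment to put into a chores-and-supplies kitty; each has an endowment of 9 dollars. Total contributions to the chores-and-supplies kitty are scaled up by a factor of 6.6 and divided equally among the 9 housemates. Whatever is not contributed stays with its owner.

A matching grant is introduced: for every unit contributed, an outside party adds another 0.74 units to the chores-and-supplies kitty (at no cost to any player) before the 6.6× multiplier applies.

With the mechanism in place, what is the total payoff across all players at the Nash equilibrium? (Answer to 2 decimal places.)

930.20 dollars

With the mechanism, a contributed unit returns 6.6 × 1.74 / 9 = 1.2760 per unit of net cost to the contributor — now above 1 — so contributing fully is weakly dominant for every player.
So the Nash equilibrium is full contribution by all 9; the group earns 6.6 × 1.74 × 81 = 930.20.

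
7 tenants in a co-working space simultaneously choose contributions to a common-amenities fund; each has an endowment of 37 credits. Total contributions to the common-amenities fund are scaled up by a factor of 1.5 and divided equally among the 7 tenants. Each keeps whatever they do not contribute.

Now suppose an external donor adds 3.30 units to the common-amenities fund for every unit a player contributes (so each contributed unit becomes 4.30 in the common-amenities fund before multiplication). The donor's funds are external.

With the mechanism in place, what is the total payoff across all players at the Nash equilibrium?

259.00 credits

Even with the mechanism, each unit contributed returns only 1.5 × 4.30 / 7 = 0.9214 per unit of net cost, so contributing nothing is still dominant.
At the Nash equilibrium no one contributes; group total payoff = 7 × 37 = 259.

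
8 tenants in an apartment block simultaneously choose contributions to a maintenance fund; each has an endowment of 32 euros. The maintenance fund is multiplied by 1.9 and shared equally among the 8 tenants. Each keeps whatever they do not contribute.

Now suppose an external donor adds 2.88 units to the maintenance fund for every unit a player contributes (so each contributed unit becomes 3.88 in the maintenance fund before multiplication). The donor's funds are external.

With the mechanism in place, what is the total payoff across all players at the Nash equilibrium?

The effective private return is 1.9 × 3.88 / 8 = 0.9215, which is still under 1, so the mechanism doesn't change anyone's dominant strategy: zero contribution.
At the Nash equilibrium no one contributes; group total payoff = 8 × 32 = 256.

256.00 euros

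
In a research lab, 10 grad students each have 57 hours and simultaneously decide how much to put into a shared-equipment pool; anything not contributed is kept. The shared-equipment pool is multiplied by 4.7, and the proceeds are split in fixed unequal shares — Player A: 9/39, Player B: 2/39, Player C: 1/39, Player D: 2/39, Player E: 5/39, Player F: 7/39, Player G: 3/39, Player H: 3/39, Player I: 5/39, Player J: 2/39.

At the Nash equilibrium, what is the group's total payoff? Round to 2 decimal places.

Player j's private return per contributed unit is 4.7 × (j's share). Contributing is weakly dominant for j when that share is at least 1/4.7 = 0.2128, and contributing 0 is dominant otherwise.
Player A alone (share 9/39) is above the threshold, contributing 57; the remaining 9 contribute 0. Total contributed: 57.
The shared-equipment pool pays out 4.7 × 57 = 267.90 in total (split across the unequal shares, but the aggregate is all that matters for the group sum).
The 9 free-riders keep 57 each, adding 513. Group total = 513 + 267.90 = 780.90.

780.90 hours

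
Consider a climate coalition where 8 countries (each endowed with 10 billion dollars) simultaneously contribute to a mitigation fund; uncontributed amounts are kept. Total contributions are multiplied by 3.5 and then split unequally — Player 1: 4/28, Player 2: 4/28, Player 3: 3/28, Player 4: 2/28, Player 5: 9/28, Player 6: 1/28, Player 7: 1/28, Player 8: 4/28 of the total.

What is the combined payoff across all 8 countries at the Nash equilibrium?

105.00 billion dollars

A player with share s gets back 3.5·s per unit contributed, so full contribution is dominant for anyone with s > 1/3.5 = 0.2857 and zero contribution is dominant for anyone below.
The only share above 0.2857 is Player 5's 9/28, contributing 10; the remaining 7 contribute 0. Total contributed: 10.
The mitigation fund pays out 3.5 × 10 = 35.00 in total (split across the unequal shares, but the aggregate is all that matters for the group sum).
The 7 free-riders keep 10 each, adding 70. Group total = 70 + 35.00 = 105.00.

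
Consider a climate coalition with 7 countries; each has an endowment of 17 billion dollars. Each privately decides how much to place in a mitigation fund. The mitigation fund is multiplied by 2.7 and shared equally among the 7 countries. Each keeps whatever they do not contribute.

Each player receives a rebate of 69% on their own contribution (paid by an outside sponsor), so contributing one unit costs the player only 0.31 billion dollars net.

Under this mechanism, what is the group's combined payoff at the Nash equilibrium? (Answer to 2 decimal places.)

403.41 billion dollars

The effective private return per unit is now (2.7/7) / 0.31 = 1.2442 > 1, so every player's dominant strategy flips to full contribution.
At the Nash equilibrium everyone contributes 17. Group total payoff = 7 × (17 × 0.69 + 2.7 × 17) = 403.41.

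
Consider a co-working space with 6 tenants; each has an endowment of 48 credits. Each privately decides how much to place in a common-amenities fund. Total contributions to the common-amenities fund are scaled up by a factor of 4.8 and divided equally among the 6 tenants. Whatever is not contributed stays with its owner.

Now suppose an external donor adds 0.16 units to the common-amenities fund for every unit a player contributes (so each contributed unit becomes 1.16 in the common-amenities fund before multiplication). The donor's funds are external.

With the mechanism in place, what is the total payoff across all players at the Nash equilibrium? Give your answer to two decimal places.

With the mechanism, a contributed unit returns 4.8 × 1.16 / 6 = 0.9280 per unit of net cost — still below 1 — so contributing 0 remains dominant for every player.
At the Nash equilibrium no one contributes; group total payoff = 6 × 48 = 288.

288.00 credits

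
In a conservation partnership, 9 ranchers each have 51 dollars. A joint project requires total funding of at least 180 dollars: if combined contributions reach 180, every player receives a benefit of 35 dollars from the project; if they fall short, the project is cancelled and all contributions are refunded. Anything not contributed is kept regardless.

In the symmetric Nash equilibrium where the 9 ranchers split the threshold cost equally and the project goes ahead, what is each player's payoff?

Equal share of the threshold: 180/9 = 20.
At this profile no one gains by cutting their contribution: any cut drops the total below 180, the project is cancelled, contributions are refunded, and the deviator ends with 51, which is less than 51 − 20 + 35 = 66. Contributing more than 20 just wastes the excess. So contributing exactly 20 is a best response.
Each player's payoff: 51 − 20 + 35 = 66.

66 dollars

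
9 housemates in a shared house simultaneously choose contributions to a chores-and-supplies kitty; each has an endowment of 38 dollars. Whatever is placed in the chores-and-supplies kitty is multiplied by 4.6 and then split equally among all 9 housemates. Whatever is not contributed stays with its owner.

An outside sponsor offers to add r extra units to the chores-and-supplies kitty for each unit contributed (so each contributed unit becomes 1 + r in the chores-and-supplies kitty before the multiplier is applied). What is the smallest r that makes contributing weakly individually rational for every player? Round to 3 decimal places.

With matching at rate r, one contributed unit becomes (1 + r) in the chores-and-supplies kitty and returns 4.6 × (1 + r) / 9 to the contributor.
Setting this equal to 1: 1 + r = 9/4.6 = 1.9565.
So the minimum matching rate is r = 1.9565 − 1 = 0.957.

0.957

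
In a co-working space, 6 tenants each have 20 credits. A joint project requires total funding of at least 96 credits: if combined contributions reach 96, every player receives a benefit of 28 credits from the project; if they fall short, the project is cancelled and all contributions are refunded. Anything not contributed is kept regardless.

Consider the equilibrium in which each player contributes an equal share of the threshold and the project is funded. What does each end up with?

Equal share of the threshold: 96/6 = 16.
At this profile no one gains by cutting their contribution: any cut drops the total below 96, the project is cancelled, contributions are refunded, and the deviator ends with 20, which is less than 20 − 16 + 28 = 32. Contributing more than 16 just wastes the excess. So contributing exactly 16 is a best response.
Each player's payoff: 20 − 16 + 28 = 32.

32 credits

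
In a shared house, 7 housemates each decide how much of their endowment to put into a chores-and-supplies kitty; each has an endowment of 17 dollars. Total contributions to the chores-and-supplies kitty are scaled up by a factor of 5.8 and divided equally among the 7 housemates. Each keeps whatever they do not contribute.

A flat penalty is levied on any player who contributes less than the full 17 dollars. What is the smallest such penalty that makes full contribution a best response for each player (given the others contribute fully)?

Given the others contribute fully, the best deviation is to contribute 0 (any partial contribution still incurs the fine and gives up units whose private return 0.8286 is below 1).
Deviating from 17 to 0 saves 17 dollars but forfeits the deviator's share of the drop in the chores-and-supplies kitty: 5.8/7 × 17 = 14.09.
So the deviation gain is 17 − 14.09 = 2.91, and the fine must be at least 2.91 dollars to wipe it out.

2.91 dollars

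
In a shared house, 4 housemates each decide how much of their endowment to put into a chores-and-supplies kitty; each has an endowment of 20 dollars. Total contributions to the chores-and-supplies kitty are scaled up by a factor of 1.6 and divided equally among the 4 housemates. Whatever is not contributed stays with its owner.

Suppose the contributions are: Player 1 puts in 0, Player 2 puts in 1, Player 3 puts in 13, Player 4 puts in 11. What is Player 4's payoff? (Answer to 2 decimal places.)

19.00 dollars

Total contributed: 0 + 1 + 13 + 11 = 25.
Each receives 1.6 × 25 / 4 = 10.00 from the chores-and-supplies kitty.
Player 4 keeps 20 − 11 = 9, so Player 4's payoff is 9 + 10.00 = 19.00.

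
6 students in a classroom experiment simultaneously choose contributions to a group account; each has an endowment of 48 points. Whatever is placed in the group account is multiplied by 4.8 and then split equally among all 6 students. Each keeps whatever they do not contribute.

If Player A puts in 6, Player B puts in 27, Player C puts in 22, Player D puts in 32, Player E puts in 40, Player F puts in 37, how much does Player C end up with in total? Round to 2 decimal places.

157.20 points

Total contributed: 6 + 27 + 22 + 32 + 40 + 37 = 164.
Each receives 4.8 × 164 / 6 = 131.20 from the group account.
Player C keeps 48 − 22 = 26, so Player C's payoff is 26 + 131.20 = 157.20.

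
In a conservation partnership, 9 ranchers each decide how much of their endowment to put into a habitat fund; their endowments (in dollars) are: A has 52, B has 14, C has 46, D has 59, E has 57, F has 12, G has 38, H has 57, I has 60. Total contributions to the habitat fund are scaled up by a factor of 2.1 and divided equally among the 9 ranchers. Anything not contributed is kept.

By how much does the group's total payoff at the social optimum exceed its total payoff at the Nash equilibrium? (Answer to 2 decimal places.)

434.50 dollars

The private return per contributed unit is 2.1/9 = 0.2333 < 1 for every player regardless of endowment, so the Nash equilibrium is zero contribution and the group total is Σ E_j = 52 + 14 + 46 + 59 + 57 + 12 + 38 + 57 + 60 = 395.
Each contributed unit returns 2.100 to the group, so the social optimum is full contribution by everyone: group total = 2.100 × 395 = 829.50.
Efficiency loss = (2.100 − 1) × 395 = 434.50.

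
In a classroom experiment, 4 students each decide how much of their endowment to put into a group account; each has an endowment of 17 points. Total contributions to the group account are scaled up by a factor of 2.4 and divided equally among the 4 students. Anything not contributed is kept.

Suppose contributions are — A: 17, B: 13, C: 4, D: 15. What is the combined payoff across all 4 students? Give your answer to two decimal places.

Total contributed: 17 + 13 + 4 + 15 = 49; total kept: 4 × 17 − 49 = 19.
The group account pays out 2.4 × 49 = 117.60 in aggregate.
Group total = 19 + 117.60 = 136.60.

136.60 points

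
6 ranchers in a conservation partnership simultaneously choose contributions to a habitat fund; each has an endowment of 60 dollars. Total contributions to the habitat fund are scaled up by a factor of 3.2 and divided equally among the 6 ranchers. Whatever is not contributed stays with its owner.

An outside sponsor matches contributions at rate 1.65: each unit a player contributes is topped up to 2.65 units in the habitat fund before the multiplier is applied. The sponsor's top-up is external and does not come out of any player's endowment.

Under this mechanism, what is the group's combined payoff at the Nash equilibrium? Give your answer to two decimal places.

The effective private return per unit is now 3.2 × 2.65 / 6 = 1.4133 > 1, so every player's dominant strategy flips to full contribution.
At the Nash equilibrium everyone contributes 60. Group total payoff = 3.2 × 2.65 × 360 = 3052.80.

3052.80 dollars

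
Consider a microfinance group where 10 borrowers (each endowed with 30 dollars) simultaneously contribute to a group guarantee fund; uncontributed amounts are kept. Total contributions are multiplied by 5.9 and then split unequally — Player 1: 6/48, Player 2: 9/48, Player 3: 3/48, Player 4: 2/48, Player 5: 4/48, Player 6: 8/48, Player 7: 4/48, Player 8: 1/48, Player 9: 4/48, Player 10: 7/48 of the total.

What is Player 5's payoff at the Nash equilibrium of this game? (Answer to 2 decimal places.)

44.75 dollars

A player with share s gets back 5.9·s per unit contributed, so full contribution is dominant for anyone with s > 1/5.9 = 0.1695 and zero contribution is dominant for anyone below.
The only share above 0.1695 is Player 2's 9/48, contributing 30; the remaining 9 contribute 0. Total contributed: 30.
Player 5 keeps 30 and receives 5.9 × 30 × 4/48 = 14.75 from the group guarantee fund, for a payoff of 44.75.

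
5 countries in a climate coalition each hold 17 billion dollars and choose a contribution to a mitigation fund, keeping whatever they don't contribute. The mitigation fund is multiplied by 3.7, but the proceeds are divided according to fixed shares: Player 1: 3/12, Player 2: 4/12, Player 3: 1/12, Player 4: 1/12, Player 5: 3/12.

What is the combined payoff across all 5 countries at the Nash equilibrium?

130.90 billion dollars

Each unit j contributes comes back to j as 3.7 × (j's share), so j prefers to contribute only if that share exceeds 1/3.7 = 0.2703; otherwise keeping the unit dominates.
Player 2 alone (share 4/12) is above the threshold, contributing 17; the remaining 4 contribute 0. Total contributed: 17.
The mitigation fund pays out 3.7 × 17 = 62.90 in total (split across the unequal shares, but the aggregate is all that matters for the group sum).
The 4 free-riders keep 17 each, adding 68. Group total = 68 + 62.90 = 130.90.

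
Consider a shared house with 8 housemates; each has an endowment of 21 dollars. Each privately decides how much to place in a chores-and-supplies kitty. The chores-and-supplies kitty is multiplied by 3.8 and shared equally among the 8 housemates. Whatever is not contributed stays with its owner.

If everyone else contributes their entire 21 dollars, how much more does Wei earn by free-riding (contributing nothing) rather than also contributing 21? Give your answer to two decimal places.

11.03 dollars

Switching from a contribution of 21 to 0 lets Wei keep an extra 21 dollars, but lowers the chores-and-supplies kitty by 21, which costs Wei their own share of that drop: 3.8/8 × 21 = 9.97.
Net gain = 21 − 9.97 = 11.03. The private return per contributed unit (0.4750) is below 1, so free-riding is indeed the best response regardless of what the others do.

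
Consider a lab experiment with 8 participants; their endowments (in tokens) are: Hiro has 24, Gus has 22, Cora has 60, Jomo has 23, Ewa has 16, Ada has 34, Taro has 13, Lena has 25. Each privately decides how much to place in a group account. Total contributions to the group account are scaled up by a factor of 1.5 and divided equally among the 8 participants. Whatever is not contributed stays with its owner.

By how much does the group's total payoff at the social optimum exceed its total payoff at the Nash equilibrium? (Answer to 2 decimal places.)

108.50 tokens

The private return per contributed unit is 1.5/8 = 0.1875 < 1 for every player regardless of endowment, so the Nash equilibrium is zero contribution and the group total is Σ E_j = 24 + 22 + 60 + 23 + 16 + 34 + 13 + 25 = 217.
Each contributed unit returns 1.500 to the group, so the social optimum is full contribution by everyone: group total = 1.500 × 217 = 325.50.
Efficiency loss = (1.500 − 1) × 217 = 108.50.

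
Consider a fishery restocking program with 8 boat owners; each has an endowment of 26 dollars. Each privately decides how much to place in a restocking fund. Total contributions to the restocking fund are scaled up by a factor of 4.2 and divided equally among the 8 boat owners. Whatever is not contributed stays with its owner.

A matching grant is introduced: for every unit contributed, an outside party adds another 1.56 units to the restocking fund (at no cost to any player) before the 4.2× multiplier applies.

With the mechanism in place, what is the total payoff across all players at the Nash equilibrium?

Under the mechanism each unit contributed yields 4.2 × 2.56 / 8 = 1.3440 back to its contributor per unit of net cost, which exceeds 1, making full contribution the dominant choice for everyone.
At the Nash equilibrium everyone contributes 26. Group total payoff = 4.2 × 2.56 × 208 = 2236.42.

2236.42 dollars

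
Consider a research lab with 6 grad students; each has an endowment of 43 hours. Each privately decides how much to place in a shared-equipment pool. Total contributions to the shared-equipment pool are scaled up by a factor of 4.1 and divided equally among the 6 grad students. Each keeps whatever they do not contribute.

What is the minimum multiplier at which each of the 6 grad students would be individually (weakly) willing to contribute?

6

A contributed unit returns (multiplier)/6 to its contributor.
This reaches 1 exactly when the multiplier is 6.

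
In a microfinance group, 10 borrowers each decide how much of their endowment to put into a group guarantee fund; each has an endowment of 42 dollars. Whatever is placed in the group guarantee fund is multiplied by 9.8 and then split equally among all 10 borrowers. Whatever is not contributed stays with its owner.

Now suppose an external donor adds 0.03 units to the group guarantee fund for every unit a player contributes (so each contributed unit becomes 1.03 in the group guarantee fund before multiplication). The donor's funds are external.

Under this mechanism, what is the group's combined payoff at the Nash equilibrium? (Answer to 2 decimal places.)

4239.48 dollars

Under the mechanism each unit contributed yields 9.8 × 1.03 / 10 = 1.0094 back to its contributor per unit of net cost, which exceeds 1, making full contribution the dominant choice for everyone.
At the Nash equilibrium everyone contributes 42. Group total payoff = 9.8 × 1.03 × 420 = 4239.48.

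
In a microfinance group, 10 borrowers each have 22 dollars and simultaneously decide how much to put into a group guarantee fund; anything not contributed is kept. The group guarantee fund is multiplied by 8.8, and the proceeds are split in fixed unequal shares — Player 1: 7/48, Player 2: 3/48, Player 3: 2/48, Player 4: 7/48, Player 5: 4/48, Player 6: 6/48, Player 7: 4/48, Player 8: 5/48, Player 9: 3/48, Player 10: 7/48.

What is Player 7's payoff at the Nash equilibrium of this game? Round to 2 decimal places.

86.53 dollars

For player j, contributing a unit is worthwhile iff 8.8 × (j's share) ≥ 1, i.e. iff j's share is at least 0.1136.
Player 1, Player 4, Player 6 and Player 10 are above the threshold, contributing 22 each; the remaining 6 contribute 0. Total contributed: 88.
Player 7 keeps 22 and receives 8.8 × 88 × 4/48 = 64.53 from the group guarantee fund, for a payoff of 86.53.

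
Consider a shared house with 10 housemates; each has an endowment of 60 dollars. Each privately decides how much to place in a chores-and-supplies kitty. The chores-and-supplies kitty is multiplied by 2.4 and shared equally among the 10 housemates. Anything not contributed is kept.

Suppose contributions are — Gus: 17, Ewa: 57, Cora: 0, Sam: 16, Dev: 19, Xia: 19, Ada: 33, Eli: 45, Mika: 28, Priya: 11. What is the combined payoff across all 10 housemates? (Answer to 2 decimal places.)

Total contributed: 17 + 57 + 0 + 16 + 19 + 19 + 33 + 45 + 28 + 11 = 245; total kept: 10 × 60 − 245 = 355.
The chores-and-supplies kitty pays out 2.4 × 245 = 588.00 in aggregate.
Group total = 355 + 588.00 = 943.00.

943.00 dollars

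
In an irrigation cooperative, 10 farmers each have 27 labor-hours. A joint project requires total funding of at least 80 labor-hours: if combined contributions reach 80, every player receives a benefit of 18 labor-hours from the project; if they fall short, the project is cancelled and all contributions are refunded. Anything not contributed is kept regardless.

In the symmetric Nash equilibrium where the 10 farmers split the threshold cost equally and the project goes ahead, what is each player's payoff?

37 labor-hours

Equal share of the threshold: 80/10 = 8.
At this profile no one gains by cutting their contribution: any cut drops the total below 80, the project is cancelled, contributions are refunded, and the deviator ends with 27, which is less than 27 − 8 + 18 = 37. Contributing more than 8 just wastes the excess. So contributing exactly 8 is a best response.
Each player's payoff: 27 − 8 + 18 = 37.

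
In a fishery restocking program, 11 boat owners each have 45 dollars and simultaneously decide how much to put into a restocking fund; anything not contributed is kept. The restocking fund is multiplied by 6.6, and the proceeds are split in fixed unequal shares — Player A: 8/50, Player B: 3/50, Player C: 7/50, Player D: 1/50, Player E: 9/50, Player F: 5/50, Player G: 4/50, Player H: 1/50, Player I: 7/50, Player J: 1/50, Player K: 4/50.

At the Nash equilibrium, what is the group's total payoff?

999.00 dollars

Each unit j contributes comes back to j as 6.6 × (j's share), so j prefers to contribute only if that share exceeds 1/6.6 = 0.1515; otherwise keeping the unit dominates.
Player A and Player E are above the threshold, contributing 45 each; the remaining 9 contribute 0. Total contributed: 90.
The restocking fund pays out 6.6 × 90 = 594.00 in total (split across the unequal shares, but the aggregate is all that matters for the group sum).
The 9 free-riders keep 45 each, adding 405. Group total = 405 + 594.00 = 999.00.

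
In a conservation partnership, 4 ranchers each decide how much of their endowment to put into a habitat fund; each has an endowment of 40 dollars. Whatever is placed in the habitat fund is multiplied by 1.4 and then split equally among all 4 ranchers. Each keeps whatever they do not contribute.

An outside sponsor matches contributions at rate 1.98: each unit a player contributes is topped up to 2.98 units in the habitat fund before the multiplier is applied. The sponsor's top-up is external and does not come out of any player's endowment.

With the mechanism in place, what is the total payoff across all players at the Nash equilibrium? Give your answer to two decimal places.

Under the mechanism each unit contributed yields 1.4 × 2.98 / 4 = 1.0430 back to its contributor per unit of net cost, which exceeds 1, making full contribution the dominant choice for everyone.
So the Nash equilibrium is full contribution by all 4; the group earns 1.4 × 2.98 × 160 = 667.52.

667.52 dollars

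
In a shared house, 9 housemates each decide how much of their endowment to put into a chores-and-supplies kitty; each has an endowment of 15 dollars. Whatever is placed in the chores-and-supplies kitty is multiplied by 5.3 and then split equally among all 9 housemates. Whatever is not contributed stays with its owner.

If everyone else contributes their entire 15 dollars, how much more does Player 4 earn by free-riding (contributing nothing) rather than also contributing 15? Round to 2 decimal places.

6.17 dollars

Switching from a contribution of 15 to 0 lets Player 4 keep an extra 15 dollars, but lowers the chores-and-supplies kitty by 15, which costs Player 4 their own share of that drop: 5.3/9 × 15 = 8.83.
Net gain = 15 − 8.83 = 6.17. The private return per contributed unit (0.5889) is below 1, so free-riding is indeed the best response regardless of what the others do.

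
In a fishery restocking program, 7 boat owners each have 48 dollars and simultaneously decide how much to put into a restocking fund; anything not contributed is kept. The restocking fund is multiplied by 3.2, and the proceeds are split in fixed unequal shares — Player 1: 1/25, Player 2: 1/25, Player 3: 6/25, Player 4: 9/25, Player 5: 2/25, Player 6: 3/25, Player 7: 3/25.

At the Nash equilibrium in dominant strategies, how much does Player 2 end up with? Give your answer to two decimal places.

54.14 dollars

Player j's private return per contributed unit is 3.2 × (j's share). Contributing is weakly dominant for j when that share is at least 1/3.2 = 0.3125, and contributing 0 is dominant otherwise.
The only share above 0.3125 is Player 4's 9/25, contributing 48; the remaining 6 contribute 0. Total contributed: 48.
Player 2 keeps 48 and receives 3.2 × 48 × 1/25 = 6.14 from the restocking fund, for a payoff of 54.14.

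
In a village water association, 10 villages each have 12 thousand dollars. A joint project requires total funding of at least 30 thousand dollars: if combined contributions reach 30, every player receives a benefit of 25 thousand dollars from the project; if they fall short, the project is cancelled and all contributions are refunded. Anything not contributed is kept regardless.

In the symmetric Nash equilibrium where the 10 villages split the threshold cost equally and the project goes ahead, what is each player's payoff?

34 thousand dollars

Equal share of the threshold: 30/10 = 3.
At this profile no one gains by cutting their contribution: any cut drops the total below 30, the project is cancelled, contributions are refunded, and the deviator ends with 12, which is less than 12 − 3 + 25 = 34. Contributing more than 3 just wastes the excess. So contributing exactly 3 is a best response.
Each player's payoff: 12 − 3 + 25 = 34.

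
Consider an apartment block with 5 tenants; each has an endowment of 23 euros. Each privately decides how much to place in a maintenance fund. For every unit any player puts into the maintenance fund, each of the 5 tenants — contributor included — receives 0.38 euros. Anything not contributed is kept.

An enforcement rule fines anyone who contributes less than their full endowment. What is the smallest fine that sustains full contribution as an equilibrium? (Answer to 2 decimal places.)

14.26 euros

Given the others contribute fully, the best deviation is to contribute 0 (any partial contribution still incurs the fine and gives up units whose private return 0.38 is below 1).
Deviating from 23 to 0 saves 23 euros but forfeits the deviator's share of the drop in the maintenance fund: 0.38 × 23 = 8.74.
So the deviation gain is 23 − 8.74 = 14.26, and the fine must be at least 14.26 euros to wipe it out.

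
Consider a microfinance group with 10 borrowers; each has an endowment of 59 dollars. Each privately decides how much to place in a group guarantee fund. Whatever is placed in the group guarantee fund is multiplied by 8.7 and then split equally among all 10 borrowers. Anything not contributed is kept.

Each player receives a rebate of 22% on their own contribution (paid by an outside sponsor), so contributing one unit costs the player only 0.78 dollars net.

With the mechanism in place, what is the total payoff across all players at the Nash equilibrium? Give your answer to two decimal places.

With the mechanism, a contributed unit returns (8.7/10) / 0.78 = 1.1154 per unit of net cost to the contributor — now above 1 — so contributing fully is weakly dominant for every player.
So the Nash equilibrium is full contribution by all 10; the group earns 10 × (59 × 0.22 + 8.7 × 59) = 5262.80.

5262.80 dollars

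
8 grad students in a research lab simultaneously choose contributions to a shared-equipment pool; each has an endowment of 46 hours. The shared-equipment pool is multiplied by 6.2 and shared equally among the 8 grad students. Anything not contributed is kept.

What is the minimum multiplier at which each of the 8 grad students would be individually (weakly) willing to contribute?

A contributed unit returns (multiplier)/8 to its contributor.
This reaches 1 exactly when the multiplier is 8.

8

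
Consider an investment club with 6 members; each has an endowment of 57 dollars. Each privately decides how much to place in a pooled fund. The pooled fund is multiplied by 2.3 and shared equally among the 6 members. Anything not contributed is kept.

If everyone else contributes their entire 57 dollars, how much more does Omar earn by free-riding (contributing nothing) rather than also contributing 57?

35.15 dollars

Switching from a contribution of 57 to 0 lets Omar keep an extra 57 dollars, but lowers the pooled fund by 57, which costs Omar their own share of that drop: 2.3/6 × 57 = 21.85.
Net gain = 57 − 21.85 = 35.15. The private return per contributed unit (0.3833) is below 1, so free-riding is indeed the best response regardless of what the others do.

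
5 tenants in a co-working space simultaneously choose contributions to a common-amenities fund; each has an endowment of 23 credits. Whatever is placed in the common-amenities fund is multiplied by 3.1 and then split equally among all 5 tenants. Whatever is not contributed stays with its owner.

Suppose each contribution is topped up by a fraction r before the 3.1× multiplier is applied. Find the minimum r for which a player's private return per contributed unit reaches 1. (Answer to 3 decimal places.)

0.613

With matching at rate r, one contributed unit becomes (1 + r) in the common-amenities fund and returns 3.1 × (1 + r) / 5 to the contributor.
Setting this equal to 1: 1 + r = 5/3.1 = 1.6129.
So the minimum matching rate is r = 1.6129 − 1 = 0.613.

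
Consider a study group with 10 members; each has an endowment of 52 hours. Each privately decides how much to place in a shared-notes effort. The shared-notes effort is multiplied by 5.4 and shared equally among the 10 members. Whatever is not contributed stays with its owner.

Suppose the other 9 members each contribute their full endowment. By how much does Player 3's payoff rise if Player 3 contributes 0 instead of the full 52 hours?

Switching from a contribution of 52 to 0 lets Player 3 keep an extra 52 hours, but lowers the shared-notes effort by 52, which costs Player 3 their own share of that drop: 5.4/10 × 52 = 28.08.
Net gain = 52 − 28.08 = 23.92. The private return per contributed unit (0.5400) is below 1, so free-riding is indeed the best response regardless of what the others do.

23.92 hours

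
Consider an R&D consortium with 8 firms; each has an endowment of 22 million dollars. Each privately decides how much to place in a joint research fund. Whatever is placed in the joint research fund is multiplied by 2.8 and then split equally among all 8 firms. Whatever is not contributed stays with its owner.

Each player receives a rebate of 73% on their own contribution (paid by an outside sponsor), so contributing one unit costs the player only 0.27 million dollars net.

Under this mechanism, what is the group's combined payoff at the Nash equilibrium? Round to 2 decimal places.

621.28 million dollars

The effective private return per unit is now (2.8/8) / 0.27 = 1.2963 > 1, so every player's dominant strategy flips to full contribution.
At the Nash equilibrium everyone contributes 22. Group total payoff = 8 × (22 × 0.73 + 2.8 × 22) = 621.28.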